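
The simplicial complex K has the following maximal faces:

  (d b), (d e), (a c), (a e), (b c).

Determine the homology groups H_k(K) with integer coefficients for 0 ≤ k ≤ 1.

H_0 ≅ Z,  H_1 ≅ Z.

Order the vertices as a < b < c < d < e. Listing each simplex with vertices in this order, K has dimension 1 with simplices:

  0-simplices (5): a, b, c, d, e
  1-simplices (5): ac, ae, bc, bd, de

giving chain groups C_0 ≅ Z^5, C_1 ≅ Z^5.

∂_1: C_1 → C_0 maps an edge to its endpoints' difference, ∂[p,q] = q − p. For instance
  ∂de = e − d.
The 5×5 boundary matrix has rank 4 and Smith normal form diag(1,1,1,1).

Now H_k = ker ∂_k / im ∂_{k+1}, so:

  H_0: rank C_0 − rank ∂_1 = 5 − 4 = 1, and the invariant factors of ∂_1 are all 1, so H_0 = Z.
  H_1: rank ker ∂_1 − rank ∂_2 = (5 − 4) − 0 = 1, and there is no ∂_2, so H_1 = Z.

(K is a triangulation of the circle S^1.)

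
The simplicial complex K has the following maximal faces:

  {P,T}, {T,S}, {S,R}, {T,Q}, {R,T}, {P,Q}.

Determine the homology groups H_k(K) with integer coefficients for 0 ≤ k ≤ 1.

H_0 = Z,  H_1 = Z^2.

Order the vertices as P < Q < R < S < T. Listing each simplex with vertices in this order, K has dimension 1 with simplices:

  0-simplices (5): P, Q, R, S, T
  1-simplices (6): PQ, PT, QT, RS, RT, ST

so the chain groups are C_0 ≅ Z^5, C_1 ≅ Z^6.

∂_1: C_1 → C_0 is given by ∂[p,q] = [q] − [p]. For instance
  ∂PT = T − P.
This gives a 5×6 integer matrix of rank 4; reducing to Smith normal form yields diagonal entries (1,1,1,1).

From H_k ≅ ker(∂_k) / im(∂_{k+1}) we obtain:

  H_0: rank C_0 − rank ∂_1 = 5 − 4 = 1, and the invariant factors of ∂_1 are all 1, so H_0 = Z.
  H_1: rank ker ∂_1 − rank ∂_2 = (6 − 4) − 0 = 2, and there is no ∂_2, so H_1 = Z^2.

As a check, the Euler characteristic is 5 − 6 = -1, which agrees with 1 − 2 = -1.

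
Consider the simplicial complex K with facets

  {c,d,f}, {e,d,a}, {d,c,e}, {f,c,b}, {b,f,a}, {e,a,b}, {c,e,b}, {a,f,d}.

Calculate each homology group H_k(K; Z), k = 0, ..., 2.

H_0 ≅ Z,  H_1 = 0,  H_2 ≅ Z.

K has 6 vertices, 12 edges, 8 triangles.
rank ∂_0 = 0, rank ∂_1 = 5 ⇒ b_0 = 6 − 0 − 5 = 1; all invariant factors of ∂_1 are 1 so no torsion. So H_0 = Z.
rank ∂_1 = 5, rank ∂_2 = 7 ⇒ b_1 = 12 − 5 − 7 = 0; all invariant factors of ∂_2 are 1 so no torsion. So H_1 = 0.
rank ∂_2 = 7, rank ∂_3 = 0 ⇒ b_2 = 8 − 7 − 0 = 1. So H_2 = Z.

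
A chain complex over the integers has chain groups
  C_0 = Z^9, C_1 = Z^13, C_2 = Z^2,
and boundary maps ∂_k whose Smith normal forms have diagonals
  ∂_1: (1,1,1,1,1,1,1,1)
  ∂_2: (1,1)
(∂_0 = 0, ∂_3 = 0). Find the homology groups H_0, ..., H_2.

H_0: b_0 = 9 − 0 − 8 = 1; torsion from ∂_1 factors > 1: none. So H_0 ≅ Z.
H_1: b_1 = 13 − 8 − 2 = 3; torsion from ∂_2 factors > 1: none. So H_1 ≅ Z^3.
H_2: b_2 = 2 − 2 − 0 = 0; torsion from ∂_3 factors > 1: none. So H_2 ≅ 0.

H_0 ≅ Z,  H_1 ≅ Z^3,  H_2 = 0.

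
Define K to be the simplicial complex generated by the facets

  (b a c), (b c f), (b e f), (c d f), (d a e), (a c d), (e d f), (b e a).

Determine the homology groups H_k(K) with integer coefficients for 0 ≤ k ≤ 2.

K has 6 vertices, 12 edges, 8 triangles.
rank ∂_0 = 0, rank ∂_1 = 5 ⇒ b_0 = 6 − 0 − 5 = 1; all invariant factors of ∂_1 are 1 so no torsion. So H_0 ≅ Z.
rank ∂_1 = 5, rank ∂_2 = 7 ⇒ b_1 = 12 − 5 − 7 = 0; all invariant factors of ∂_2 are 1 so no torsion. So H_1 ≅ 0.
rank ∂_2 = 7, rank ∂_3 = 0 ⇒ b_2 = 8 − 7 − 0 = 1. So H_2 ≅ Z.

H_0 ≅ Z,  H_1 = 0,  H_2 ≅ Z.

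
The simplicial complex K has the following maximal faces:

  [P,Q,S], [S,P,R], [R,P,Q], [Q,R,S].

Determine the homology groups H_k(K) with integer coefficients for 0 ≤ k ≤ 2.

H_0 = Z,  H_1 = 0,  H_2 = Z.

K has 4 vertices, 6 edges, 4 triangles.
rank ∂_0 = 0, rank ∂_1 = 3 ⇒ b_0 = 4 − 0 − 3 = 1; all invariant factors of ∂_1 are 1 so no torsion. So H_0 ≅ Z.
rank ∂_1 = 3, rank ∂_2 = 3 ⇒ b_1 = 6 − 3 − 3 = 0; all invariant factors of ∂_2 are 1 so no torsion. So H_1 ≅ 0.
rank ∂_2 = 3, rank ∂_3 = 0 ⇒ b_2 = 4 − 3 − 0 = 1. So H_2 ≅ Z.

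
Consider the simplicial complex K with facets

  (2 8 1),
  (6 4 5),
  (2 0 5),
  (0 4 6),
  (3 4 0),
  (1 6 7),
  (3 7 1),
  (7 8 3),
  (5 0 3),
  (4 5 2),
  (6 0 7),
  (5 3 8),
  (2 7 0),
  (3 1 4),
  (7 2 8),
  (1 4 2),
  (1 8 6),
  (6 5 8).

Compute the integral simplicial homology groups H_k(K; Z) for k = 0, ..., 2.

H_0 ≅ Z,  H_1 ≅ Z ⊕ Z/2Z,  H_2 = 0.

We work with the vertex ordering 0 < 1 < 2 < 3 < 4 < 5 < 6 < 7 < 8. The simplices of K, each written with vertices in increasing order, are:

  0-simplices (9): [0], [1], [2], [3], [4], [5], [6], [7], [8]
  1-simplices (27): (27 of them)
  2-simplices (18): [0,2,5], [0,2,7], [0,3,4], [0,3,5], [0,4,6], [0,6,7], [1,2,4], [1,2,8], [1,3,4], [1,3,7], [1,6,7], [1,6,8], [2,4,5], [2,7,8], [3,5,8], [3,7,8], [4,5,6], [5,6,8]

Hence C_0 ≅ Z^9, C_1 ≅ Z^27, C_2 ≅ Z^18.

The boundary map ∂_1: C_1 → C_0 sends each edge [p,q] (with p < q) to q − p. For instance
  ∂[0,6] = [6] − [0].
This gives a 9×27 integer matrix of rank 8; reducing to Smith normal form yields diagonal entries (1,1,1,1,1,1,1,1).

Boundary ∂_2: C_2 → C_1 acts by ∂[p,q,r] = [q,r] − [p,r] + [p,q]. For instance
  ∂[1,2,4] = [2,4] − [1,4] + [1,2],
  ∂[1,6,7] = [6,7] − [1,7] + [1,6].
The 27×18 boundary matrix has rank 18 and Smith normal form diag(1,1,1,1,1,1,1,1,1,1,1,1,1,1,1,1,1,2).

Computing H_k = (kernel of ∂_k) / (image of ∂_{k+1}):

  H_0: rank C_0 − rank ∂_1 = 9 − 8 = 1, and the invariant factors of ∂_1 are all 1, so H_0 = Z.
  H_1: rank ker ∂_1 − rank ∂_2 = (27 − 8) − 18 = 1, and ∂_2 has invariant factor 2 > 1, so H_1 = Z ⊕ Z/2Z.
  H_2: rank ker ∂_2 − rank ∂_3 = (18 − 18) − 0 = 0, and there is no ∂_3, so H_2 = 0.

As a check, the Euler characteristic is 9 − 27 + 18 = 0, which agrees with 1 − 1 + 0 = 0.
(K is a triangulation of the Klein bottle.)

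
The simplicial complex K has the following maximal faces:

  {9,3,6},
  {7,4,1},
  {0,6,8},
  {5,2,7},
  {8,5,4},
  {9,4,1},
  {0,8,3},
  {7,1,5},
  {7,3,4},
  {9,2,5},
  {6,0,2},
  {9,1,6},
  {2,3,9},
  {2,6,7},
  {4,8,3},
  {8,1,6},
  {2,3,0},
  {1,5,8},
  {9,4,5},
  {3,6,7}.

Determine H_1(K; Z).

H_1 ≅ Z ⊕ Z_2.

Take the total order 0 < 1 < 2 < 3 < 4 < 5 < 6 < 7 < 8 < 9 on the vertex set. Then K (dimension 2) consists of the simplices:

  0-simplices (10): [0], [1], [2], [3], [4], [5], [6], [7], [8], [9]
  1-simplices (30): (30 of them)
  2-simplices (20): (20 of them)

giving chain groups C_0 ≅ Z^10, C_1 ≅ Z^30, C_2 ≅ Z^20.

∂_1: C_1 → C_0 is given by ∂[p,q] = [q] − [p]. For instance
  ∂[1,7] = [7] − [1].
As a 10×30 matrix over Z this has rank 9, with invariant factors (1,1,1,1,1,1,1,1,1).

∂_2: C_2 → C_1 maps a triangle to the signed sum of its edges. For instance
  ∂[4,5,9] = [5,9] − [4,9] + [4,5],
  ∂[1,4,9] = [4,9] − [1,9] + [1,4].
As a 30×20 matrix over Z this has rank 20, with invariant factors (1,1,1,1,1,1,1,1,1,1,1,1,1,1,1,1,1,1,1,2).

Reading off H_k = ker ∂_k / im ∂_{k+1}:

  H_1: rank ker ∂_1 − rank ∂_2 = (30 − 9) − 20 = 1, and ∂_2 has invariant factor 2 > 1, so H_1 ≅ Z ⊕ Z_2.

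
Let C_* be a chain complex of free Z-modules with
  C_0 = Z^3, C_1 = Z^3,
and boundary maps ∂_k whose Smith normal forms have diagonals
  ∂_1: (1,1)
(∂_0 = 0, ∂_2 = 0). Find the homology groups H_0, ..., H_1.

H_0 ≅ Z,  H_1 ≅ Z.

H_0: b_0 = 3 − 0 − 2 = 1; torsion from ∂_1 factors > 1: none. So H_0 ≅ Z.
H_1: b_1 = 3 − 2 − 0 = 1; torsion from ∂_2 factors > 1: none. So H_1 ≅ Z.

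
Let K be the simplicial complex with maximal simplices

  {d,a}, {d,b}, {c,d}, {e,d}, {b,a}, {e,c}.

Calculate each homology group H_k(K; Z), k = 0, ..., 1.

We work with the vertex ordering a < b < c < d < e. The simplices of K, each written with vertices in increasing order, are:

  0-simplices (5): a, b, c, d, e
  1-simplices (6): ab, ad, bd, cd, ce, de

Hence C_0 ≅ Z^5, C_1 ≅ Z^6.

Boundary ∂_1: C_1 → C_0 sends each edge [p,q] (with p < q) to q − p.
This gives a 5×6 integer matrix of rank 4; reducing to Smith normal form yields diagonal entries (1,1,1,1).

Reading off H_k = ker ∂_k / im ∂_{k+1}:

  H_0: rank C_0 − rank ∂_1 = 5 − 4 = 1, and the invariant factors of ∂_1 are all 1, so H_0 ≅ Z.
  H_1: rank ker ∂_1 − rank ∂_2 = (6 − 4) − 0 = 2, and there is no ∂_2, so H_1 ≅ Z^2.

H_0 ≅ Z,  H_1 ≅ Z^2.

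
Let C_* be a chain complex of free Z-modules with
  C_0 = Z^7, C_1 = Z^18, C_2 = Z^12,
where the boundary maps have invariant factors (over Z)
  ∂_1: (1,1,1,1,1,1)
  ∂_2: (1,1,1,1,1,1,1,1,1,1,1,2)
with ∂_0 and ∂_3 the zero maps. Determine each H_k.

H_0: b_0 = 7 − 0 − 6 = 1; torsion from ∂_1 factors > 1: none. So H_0 = Z.
H_1: b_1 = 18 − 6 − 12 = 0; torsion from ∂_2 factors > 1: [2]. So H_1 = Z_2.
H_2: b_2 = 12 − 12 − 0 = 0; torsion from ∂_3 factors > 1: none. So H_2 = 0.

H_0 = Z,  H_1 = Z_2,  H_2 = 0.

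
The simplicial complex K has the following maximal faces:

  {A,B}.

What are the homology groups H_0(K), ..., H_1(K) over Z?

We work with the vertex ordering A < B. The simplices of K, each written with vertices in increasing order, are:

  0-simplices (2): A, B
  1-simplices (1): AB

giving chain groups C_0 ≅ Z^2, C_1 ≅ Z^1.

The boundary map ∂_1: C_1 → C_0 sends each edge [p,q] (with p < q) to q − p. For instance
  ∂AB = B − A.
This gives a 2×1 integer matrix of rank 1; reducing to Smith normal form yields diagonal entries (1).

From H_k ≅ ker(∂_k) / im(∂_{k+1}) we obtain:

  H_0: rank C_0 − rank ∂_1 = 2 − 1 = 1, and the invariant factors of ∂_1 are all 1, so H_0 = Z.
  H_1: rank ker ∂_1 − rank ∂_2 = (1 − 1) − 0 = 0, and there is no ∂_2, so H_1 = 0.

H_0 = Z,  H_1 = 0.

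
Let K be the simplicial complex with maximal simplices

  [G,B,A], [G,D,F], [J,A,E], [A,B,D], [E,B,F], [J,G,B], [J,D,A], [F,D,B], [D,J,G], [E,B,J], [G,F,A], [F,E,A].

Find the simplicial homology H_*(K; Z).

K has 7 vertices, 18 edges, 12 triangles.
rank ∂_0 = 0, rank ∂_1 = 6 ⇒ b_0 = 7 − 0 − 6 = 1; all invariant factors of ∂_1 are 1 so no torsion. So H_0 = Z.
rank ∂_1 = 6, rank ∂_2 = 12 ⇒ b_1 = 18 − 6 − 12 = 0; ∂_2 has invariant factor(s) [2] giving torsion. So H_1 = Z/2.
rank ∂_2 = 12, rank ∂_3 = 0 ⇒ b_2 = 12 − 12 − 0 = 0. So H_2 = 0.

H_0 = Z,  H_1 = Z/2,  H_2 = 0.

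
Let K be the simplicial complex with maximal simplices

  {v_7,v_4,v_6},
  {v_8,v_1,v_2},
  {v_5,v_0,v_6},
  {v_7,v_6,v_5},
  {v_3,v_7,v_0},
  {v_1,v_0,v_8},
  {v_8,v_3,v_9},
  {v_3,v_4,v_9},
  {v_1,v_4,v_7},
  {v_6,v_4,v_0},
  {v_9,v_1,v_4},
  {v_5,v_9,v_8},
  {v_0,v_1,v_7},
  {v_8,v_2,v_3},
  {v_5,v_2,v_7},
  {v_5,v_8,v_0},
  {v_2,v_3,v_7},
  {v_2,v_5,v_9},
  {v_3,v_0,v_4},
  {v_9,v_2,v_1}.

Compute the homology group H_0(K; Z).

We work with the vertex ordering v_0 < v_1 < v_2 < v_3 < v_4 < v_5 < v_6 < v_7 < v_8 < v_9. The simplices of K, each written with vertices in increasing order, are:

  0-simplices (10): [v_0], [v_1], [v_2], [v_3], [v_4], [v_5], [v_6], [v_7], [v_8], [v_9]
  1-simplices (30): (30 of them)
  2-simplices (20): (20 of them)

giving chain groups C_0 ≅ Z^10, C_1 ≅ Z^30, C_2 ≅ Z^20.

Boundary ∂_1: C_1 → C_0 is given by ∂[p,q] = [q] − [p]. For instance
  ∂[v_0,v_7] = [v_7] − [v_0].
The 10×30 boundary matrix has rank 9 and Smith normal form diag(1,1,1,1,1,1,1,1,1).

Boundary ∂_2: C_2 → C_1 sends each 2-simplex [p,q,r] to [q,r] − [p,r] + [p,q]. For instance
  ∂[v_0,v_5,v_6] = [v_5,v_6] − [v_0,v_6] + [v_0,v_5],
  ∂[v_2,v_5,v_9] = [v_5,v_9] − [v_2,v_9] + [v_2,v_5].
This gives a 30×20 integer matrix of rank 20; reducing to Smith normal form yields diagonal entries (1,1,1,1,1,1,1,1,1,1,1,1,1,1,1,1,1,1,1,2).

From H_k ≅ ker(∂_k) / im(∂_{k+1}) we obtain:

  H_0: rank C_0 − rank ∂_1 = 10 − 9 = 1, and the invariant factors of ∂_1 are all 1, so H_0 ≅ Z.

H_0 ≅ Z.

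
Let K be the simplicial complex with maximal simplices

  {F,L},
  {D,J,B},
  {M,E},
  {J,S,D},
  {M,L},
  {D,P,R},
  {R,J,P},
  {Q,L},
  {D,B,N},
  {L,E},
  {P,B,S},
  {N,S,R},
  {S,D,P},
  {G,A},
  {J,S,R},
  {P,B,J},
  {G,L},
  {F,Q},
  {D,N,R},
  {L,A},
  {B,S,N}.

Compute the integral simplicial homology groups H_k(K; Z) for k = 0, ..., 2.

Fix the vertex order A < B < D < E < F < G < J < L < M < N < P < Q < R < S and write every simplex with vertices in increasing order. Then dim K = 2 and the simplices of K are:

  0-simplices (14): A, B, D, E, F, G, J, L, M, N, P, Q, R, S
  1-simplices (27): AG, AL, BD, BJ, BN, BP, BS, DJ, DN, DP, DR, DS, EL, EM, FL, FQ, GL, JP, JR, JS, LM, LQ, NR, NS, PR, PS, RS
  2-simplices (12): BDJ, BDN, BJP, BNS, BPS, DJS, DNR, DPR, DPS, JPR, JRS, NRS

Hence C_0 ≅ Z^14, C_1 ≅ Z^27, C_2 ≅ Z^12.

Boundary ∂_1: C_1 → C_0 is given by ∂[p,q] = [q] − [p]. For instance
  ∂FQ = Q − F.
The resulting 14×27 matrix has rank 12, and its Smith normal form has invariant factors (1,1,1,1,1,1,1,1,1,1,1,1).

The boundary map ∂_2: C_2 → C_1 acts by ∂[p,q,r] = [q,r] − [p,r] + [p,q]. For instance
  ∂BDN = DN − BN + BD,
  ∂BDJ = DJ − BJ + BD.
This gives a 27×12 integer matrix of rank 12; reducing to Smith normal form yields diagonal entries (1,1,1,1,1,1,1,1,1,1,1,2).

Now H_k = ker ∂_k / im ∂_{k+1}, so:

  H_0: rank C_0 − rank ∂_1 = 14 − 12 = 2, and the invariant factors of ∂_1 are all 1, so H_0 = Z^2.
  H_1: rank ker ∂_1 − rank ∂_2 = (27 − 12) − 12 = 3, and ∂_2 has invariant factor 2 > 1, so H_1 = Z^3 ⊕ Z/2Z.
  H_2: rank ker ∂_2 − rank ∂_3 = (12 − 12) − 0 = 0, and there is no ∂_3, so H_2 = 0.

As a check, the Euler characteristic is 14 − 27 + 12 = -1, which agrees with 2 − 3 + 0 = -1.

H_0 ≅ Z^2,  H_1 ≅ Z^3 ⊕ Z/2Z,  H_2 = 0.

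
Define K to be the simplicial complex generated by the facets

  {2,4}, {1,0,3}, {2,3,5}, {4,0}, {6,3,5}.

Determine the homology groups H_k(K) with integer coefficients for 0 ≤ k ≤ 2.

Order the vertices as 0 < 1 < 2 < 3 < 4 < 5 < 6. Listing each simplex with vertices in this order, K has dimension 2 with simplices:

  0-simplices (7): [0], [1], [2], [3], [4], [5], [6]
  1-simplices (10): [0,1], [0,3], [0,4], [1,3], [2,3], [2,4], [2,5], [3,5], [3,6], [5,6]
  2-simplices (3): [0,1,3], [2,3,5], [3,5,6]

so the chain groups are C_0 ≅ Z^7, C_1 ≅ Z^10, C_2 ≅ Z^3.

∂_1: C_1 → C_0 maps an edge to its endpoints' difference, ∂[p,q] = q − p.
The 7×10 boundary matrix has rank 6 and Smith normal form diag(1,1,1,1,1,1).

The boundary map ∂_2: C_2 → C_1 maps a triangle to the signed sum of its edges. For instance
  ∂[2,3,5] = [3,5] − [2,5] + [2,3],
  ∂[3,5,6] = [5,6] − [3,6] + [3,5].
This gives a 10×3 integer matrix of rank 3; reducing to Smith normal form yields diagonal entries (1,1,1).

From H_k ≅ ker(∂_k) / im(∂_{k+1}) we obtain:

  H_0: rank C_0 − rank ∂_1 = 7 − 6 = 1, and the invariant factors of ∂_1 are all 1, so H_0 ≅ Z.
  H_1: rank ker ∂_1 − rank ∂_2 = (10 − 6) − 3 = 1, and the invariant factors of ∂_2 are all 1, so H_1 ≅ Z.
  H_2: rank ker ∂_2 − rank ∂_3 = (3 − 3) − 0 = 0, and there is no ∂_3, so H_2 ≅ 0.

H_0 = Z,  H_1 = Z,  H_2 = 0.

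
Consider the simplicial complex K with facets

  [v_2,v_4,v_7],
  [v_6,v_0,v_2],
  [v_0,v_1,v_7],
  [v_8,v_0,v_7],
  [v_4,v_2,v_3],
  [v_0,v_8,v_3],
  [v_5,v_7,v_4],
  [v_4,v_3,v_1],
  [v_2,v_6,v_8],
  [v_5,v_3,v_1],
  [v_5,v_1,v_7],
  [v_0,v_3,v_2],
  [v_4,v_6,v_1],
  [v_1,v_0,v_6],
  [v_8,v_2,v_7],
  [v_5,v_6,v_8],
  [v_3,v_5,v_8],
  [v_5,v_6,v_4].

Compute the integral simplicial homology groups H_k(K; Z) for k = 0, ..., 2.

Fix the vertex order v_0 < v_1 < v_2 < v_3 < v_4 < v_5 < v_6 < v_7 < v_8 and write every simplex with vertices in increasing order. Then dim K = 2 and the simplices of K are:

  0-simplices (9): [v_0], [v_1], [v_2], [v_3], [v_4], [v_5], [v_6], [v_7], [v_8]
  1-simplices (27): (27 of them)
  2-simplices (18): (18 of them)

Hence C_0 ≅ Z^9, C_1 ≅ Z^27, C_2 ≅ Z^18.

The boundary map ∂_1: C_1 → C_0 maps an edge to its endpoints' difference, ∂[p,q] = q − p. For instance
  ∂[v_4,v_7] = [v_7] − [v_4].
This gives a 9×27 integer matrix of rank 8; reducing to Smith normal form yields diagonal entries (1,1,1,1,1,1,1,1).

∂_2: C_2 → C_1 sends each 2-simplex [p,q,r] to [q,r] − [p,r] + [p,q]. For instance
  ∂[v_0,v_3,v_8] = [v_3,v_8] − [v_0,v_8] + [v_0,v_3],
  ∂[v_2,v_4,v_7] = [v_4,v_7] − [v_2,v_7] + [v_2,v_4].
The resulting 27×18 matrix has rank 18, and its Smith normal form has invariant factors (1,1,1,1,1,1,1,1,1,1,1,1,1,1,1,1,1,2).

Reading off H_k = ker ∂_k / im ∂_{k+1}:

  H_0: rank C_0 − rank ∂_1 = 9 − 8 = 1, and the invariant factors of ∂_1 are all 1, so H_0 ≅ Z.
  H_1: rank ker ∂_1 − rank ∂_2 = (27 − 8) − 18 = 1, and ∂_2 has invariant factor 2 > 1, so H_1 ≅ Z ⊕ Z/2Z.
  H_2: rank ker ∂_2 − rank ∂_3 = (18 − 18) − 0 = 0, and there is no ∂_3, so H_2 ≅ 0.

As a check, the Euler characteristic is 9 − 27 + 18 = 0, which agrees with 1 − 1 + 0 = 0.

H_0 ≅ Z,  H_1 ≅ Z ⊕ Z/2Z,  H_2 = 0.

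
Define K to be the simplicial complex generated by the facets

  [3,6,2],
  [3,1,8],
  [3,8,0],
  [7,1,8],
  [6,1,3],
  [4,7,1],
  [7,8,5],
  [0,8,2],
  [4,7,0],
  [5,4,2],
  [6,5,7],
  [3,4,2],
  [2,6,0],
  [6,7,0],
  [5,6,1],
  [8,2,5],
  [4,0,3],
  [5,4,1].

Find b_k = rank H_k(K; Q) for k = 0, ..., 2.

Order the vertices as 0 < 1 < 2 < 3 < 4 < 5 < 6 < 7 < 8. Listing each simplex with vertices in this order, K has dimension 2 with simplices:

  0-simplices (9): [0], [1], [2], [3], [4], [5], [6], [7], [8]
  1-simplices (27): (27 of them)
  2-simplices (18): [0,2,6], [0,2,8], [0,3,4], [0,3,8], [0,4,7], [0,6,7], [1,3,6], [1,3,8], [1,4,5], [1,4,7], [1,5,6], [1,7,8], [2,3,4], [2,3,6], [2,4,5], [2,5,8], [5,6,7], [5,7,8]

so the chain groups are C_0 ≅ Z^9, C_1 ≅ Z^27, C_2 ≅ Z^18.

∂_1: C_1 → C_0 sends each edge [p,q] (with p < q) to q − p. For instance
  ∂[1,6] = [6] − [1].
This gives a 9×27 integer matrix of rank 8; reducing to Smith normal form yields diagonal entries (1,1,1,1,1,1,1,1).

The boundary map ∂_2: C_2 → C_1 maps a triangle to the signed sum of its edges. For instance
  ∂[0,4,7] = [4,7] − [0,7] + [0,4],
  ∂[5,6,7] = [6,7] − [5,7] + [5,6].
The 27×18 boundary matrix has rank 18 and Smith normal form diag(1,1,1,1,1,1,1,1,1,1,1,1,1,1,1,1,1,2).

Reading off H_k = ker ∂_k / im ∂_{k+1}:

  H_0: rank C_0 − rank ∂_1 = 9 − 8 = 1, and the invariant factors of ∂_1 are all 1, so H_0 = Z.
  H_1: rank ker ∂_1 − rank ∂_2 = (27 − 8) − 18 = 1, and ∂_2 has invariant factor 2 > 1, so H_1 = Z ⊕ Z_2.
  H_2: rank ker ∂_2 − rank ∂_3 = (18 − 18) − 0 = 0, and there is no ∂_3, so H_2 = 0.

Hence the Betti numbers are b_0 = 1, b_1 = 1, b_2 = 0.

b_0 = 1, b_1 = 1, b_2 = 0.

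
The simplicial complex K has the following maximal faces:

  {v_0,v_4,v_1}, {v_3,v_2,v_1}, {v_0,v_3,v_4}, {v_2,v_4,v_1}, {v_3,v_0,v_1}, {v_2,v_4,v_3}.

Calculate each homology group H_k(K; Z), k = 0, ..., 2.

H_0 = Z,  H_1 = 0,  H_2 = Z.

Order the vertices as v_0 < v_1 < v_2 < v_3 < v_4. Listing each simplex with vertices in this order, K has dimension 2 with simplices:

  0-simplices (5): [v_0], [v_1], [v_2], [v_3], [v_4]
  1-simplices (9): [v_0,v_1], [v_0,v_3], [v_0,v_4], [v_1,v_2], [v_1,v_3], [v_1,v_4], [v_2,v_3], [v_2,v_4], [v_3,v_4]
  2-simplices (6): [v_0,v_1,v_3], [v_0,v_1,v_4], [v_0,v_3,v_4], [v_1,v_2,v_3], [v_1,v_2,v_4], [v_2,v_3,v_4]

Hence C_0 ≅ Z^5, C_1 ≅ Z^9, C_2 ≅ Z^6.

The boundary map ∂_1: C_1 → C_0 maps an edge to its endpoints' difference, ∂[p,q] = q − p.
The resulting 5×9 matrix has rank 4, and its Smith normal form has invariant factors (1,1,1,1).

∂_2: C_2 → C_1 sends each 2-simplex [p,q,r] to [q,r] − [p,r] + [p,q]. For instance
  ∂[v_1,v_2,v_4] = [v_2,v_4] − [v_1,v_4] + [v_1,v_2],
  ∂[v_2,v_3,v_4] = [v_3,v_4] − [v_2,v_4] + [v_2,v_3].
The resulting 9×6 matrix has rank 5, and its Smith normal form has invariant factors (1,1,1,1,1).

Now H_k = ker ∂_k / im ∂_{k+1}, so:

  H_0: rank C_0 − rank ∂_1 = 5 − 4 = 1, and the invariant factors of ∂_1 are all 1, so H_0 = Z.
  H_1: rank ker ∂_1 − rank ∂_2 = (9 − 4) − 5 = 0, and the invariant factors of ∂_2 are all 1, so H_1 = 0.
  H_2: rank ker ∂_2 − rank ∂_3 = (6 − 5) − 0 = 1, and there is no ∂_3, so H_2 = Z.

(K is a triangulation of the 2-sphere S^2.)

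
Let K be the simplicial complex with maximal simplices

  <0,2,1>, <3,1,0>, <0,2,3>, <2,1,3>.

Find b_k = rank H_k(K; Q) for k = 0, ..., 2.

b_0 = 1, b_1 = 0, b_2 = 1.

Fix the vertex order 0 < 1 < 2 < 3 and write every simplex with vertices in increasing order. Then dim K = 2 and the simplices of K are:

  0-simplices (4): [0], [1], [2], [3]
  1-simplices (6): [0,1], [0,2], [0,3], [1,2], [1,3], [2,3]
  2-simplices (4): [0,1,2], [0,1,3], [0,2,3], [1,2,3]

Hence C_0 ≅ Z^4, C_1 ≅ Z^6, C_2 ≅ Z^4.

∂_1: C_1 → C_0 sends each edge [p,q] (with p < q) to q − p. For instance
  ∂[2,3] = [3] − [2].
The 4×6 boundary matrix has rank 3 and Smith normal form diag(1,1,1).

∂_2: C_2 → C_1 acts by ∂[p,q,r] = [q,r] − [p,r] + [p,q]. For instance
  ∂[0,2,3] = [2,3] − [0,3] + [0,2],
  ∂[0,1,3] = [1,3] − [0,3] + [0,1].
The resulting 6×4 matrix has rank 3, and its Smith normal form has invariant factors (1,1,1).

Now H_k = ker ∂_k / im ∂_{k+1}, so:

  H_0: rank C_0 − rank ∂_1 = 4 − 3 = 1, and the invariant factors of ∂_1 are all 1, so H_0 ≅ Z.
  H_1: rank ker ∂_1 − rank ∂_2 = (6 − 3) − 3 = 0, and the invariant factors of ∂_2 are all 1, so H_1 ≅ 0.
  H_2: rank ker ∂_2 − rank ∂_3 = (4 − 3) − 0 = 1, and there is no ∂_3, so H_2 ≅ Z.

Hence the Betti numbers are b_0 = 1, b_1 = 0, b_2 = 1.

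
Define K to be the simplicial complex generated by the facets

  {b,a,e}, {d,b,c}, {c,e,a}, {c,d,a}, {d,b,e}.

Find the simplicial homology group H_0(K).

H_0 ≅ Z.

Fix the vertex order a < b < c < d < e and write every simplex with vertices in increasing order. Then dim K = 2 and the simplices of K are:

  0-simplices (5): a, b, c, d, e
  1-simplices (10): ab, ac, ad, ae, bc, bd, be, cd, ce, de
  2-simplices (5): abe, acd, ace, bcd, bde

so the chain groups are C_0 ≅ Z^5, C_1 ≅ Z^10, C_2 ≅ Z^5.

Boundary ∂_1: C_1 → C_0 maps an edge to its endpoints' difference, ∂[p,q] = q − p. For instance
  ∂ad = d − a.
The resulting 5×10 matrix has rank 4, and its Smith normal form has invariant factors (1,1,1,1).

The boundary map ∂_2: C_2 → C_1 sends each 2-simplex [p,q,r] to [q,r] − [p,r] + [p,q]. For instance
  ∂acd = cd − ad + ac,
  ∂abe = be − ae + ab.
The resulting 10×5 matrix has rank 5, and its Smith normal form has invariant factors (1,1,1,1,1).

Computing H_k = (kernel of ∂_k) / (image of ∂_{k+1}):

  H_0: rank C_0 − rank ∂_1 = 5 − 4 = 1, and the invariant factors of ∂_1 are all 1, so H_0 ≅ Z.

(K is a triangulation of the Möbius band.)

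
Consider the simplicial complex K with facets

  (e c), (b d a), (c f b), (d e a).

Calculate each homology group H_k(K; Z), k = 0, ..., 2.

We work with the vertex ordering a < b < c < d < e < f. The simplices of K, each written with vertices in increasing order, are:

  0-simplices (6): a, b, c, d, e, f
  1-simplices (9): ab, ad, ae, bc, bd, bf, ce, cf, de
  2-simplices (3): abd, ade, bcf

giving chain groups C_0 ≅ Z^6, C_1 ≅ Z^9, C_2 ≅ Z^3.

∂_1: C_1 → C_0 is given by ∂[p,q] = [q] − [p]. For instance
  ∂ad = d − a.
As a 6×9 matrix over Z this has rank 5, with invariant factors (1,1,1,1,1).

Boundary ∂_2: C_2 → C_1 maps a triangle to the signed sum of its edges. For instance
  ∂ade = de − ae + ad,
  ∂bcf = cf − bf + bc.
As a 9×3 matrix over Z this has rank 3, with invariant factors (1,1,1).

Now H_k = ker ∂_k / im ∂_{k+1}, so:

  H_0: rank C_0 − rank ∂_1 = 6 − 5 = 1, and the invariant factors of ∂_1 are all 1, so H_0 ≅ Z.
  H_1: rank ker ∂_1 − rank ∂_2 = (9 − 5) − 3 = 1, and the invariant factors of ∂_2 are all 1, so H_1 ≅ Z.
  H_2: rank ker ∂_2 − rank ∂_3 = (3 − 3) − 0 = 0, and there is no ∂_3, so H_2 ≅ 0.

H_0 ≅ Z,  H_1 ≅ Z,  H_2 = 0.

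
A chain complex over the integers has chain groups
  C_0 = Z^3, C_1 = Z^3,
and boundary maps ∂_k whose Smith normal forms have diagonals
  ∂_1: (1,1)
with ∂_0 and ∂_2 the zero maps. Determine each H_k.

H_0: b_0 = 3 − 0 − 2 = 1; torsion from ∂_1 factors > 1: none. So H_0 ≅ Z.
H_1: b_1 = 3 − 2 − 0 = 1; torsion from ∂_2 factors > 1: none. So H_1 ≅ Z.

H_0 ≅ Z,  H_1 ≅ Z.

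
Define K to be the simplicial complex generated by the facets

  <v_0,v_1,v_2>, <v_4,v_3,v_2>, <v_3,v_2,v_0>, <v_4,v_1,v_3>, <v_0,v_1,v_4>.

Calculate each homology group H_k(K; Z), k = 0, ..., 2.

Order the vertices as v_0 < v_1 < v_2 < v_3 < v_4. Listing each simplex with vertices in this order, K has dimension 2 with simplices:

  0-simplices (5): [v_0], [v_1], [v_2], [v_3], [v_4]
  1-simplices (10): [v_0,v_1], [v_0,v_2], [v_0,v_3], [v_0,v_4], [v_1,v_2], [v_1,v_3], [v_1,v_4], [v_2,v_3], [v_2,v_4], [v_3,v_4]
  2-simplices (5): [v_0,v_1,v_2], [v_0,v_1,v_4], [v_0,v_2,v_3], [v_1,v_3,v_4], [v_2,v_3,v_4]

so the chain groups are C_0 ≅ Z^5, C_1 ≅ Z^10, C_2 ≅ Z^5.

∂_1: C_1 → C_0 maps an edge to its endpoints' difference, ∂[p,q] = q − p. For instance
  ∂[v_2,v_3] = [v_3] − [v_2].
As a 5×10 matrix over Z this has rank 4, with invariant factors (1,1,1,1).

The boundary map ∂_2: C_2 → C_1 acts by ∂[p,q,r] = [q,r] − [p,r] + [p,q]. For instance
  ∂[v_0,v_1,v_2] = [v_1,v_2] − [v_0,v_2] + [v_0,v_1],
  ∂[v_1,v_3,v_4] = [v_3,v_4] − [v_1,v_4] + [v_1,v_3].
The resulting 10×5 matrix has rank 5, and its Smith normal form has invariant factors (1,1,1,1,1).

From H_k ≅ ker(∂_k) / im(∂_{k+1}) we obtain:

  H_0: rank C_0 − rank ∂_1 = 5 − 4 = 1, and the invariant factors of ∂_1 are all 1, so H_0 ≅ Z.
  H_1: rank ker ∂_1 − rank ∂_2 = (10 − 4) − 5 = 1, and the invariant factors of ∂_2 are all 1, so H_1 ≅ Z.
  H_2: rank ker ∂_2 − rank ∂_3 = (5 − 5) − 0 = 0, and there is no ∂_3, so H_2 ≅ 0.

H_0 ≅ Z,  H_1 ≅ Z,  H_2 = 0.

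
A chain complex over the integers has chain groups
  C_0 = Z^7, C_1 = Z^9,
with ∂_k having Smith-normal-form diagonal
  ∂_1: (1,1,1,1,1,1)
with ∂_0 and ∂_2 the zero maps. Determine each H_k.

H_0: b_0 = 7 − 0 − 6 = 1; torsion from ∂_1 factors > 1: none. So H_0 ≅ Z.
H_1: b_1 = 9 − 6 − 0 = 3; torsion from ∂_2 factors > 1: none. So H_1 ≅ Z^3.

H_0 ≅ Z,  H_1 ≅ Z^3.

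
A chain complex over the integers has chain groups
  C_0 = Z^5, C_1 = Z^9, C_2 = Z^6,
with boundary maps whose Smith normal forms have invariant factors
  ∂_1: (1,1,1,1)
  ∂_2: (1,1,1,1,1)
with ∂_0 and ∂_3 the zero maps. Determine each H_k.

H_0: b_0 = 5 − 0 − 4 = 1; torsion from ∂_1 factors > 1: none. So H_0 = Z.
H_1: b_1 = 9 − 4 − 5 = 0; torsion from ∂_2 factors > 1: none. So H_1 = 0.
H_2: b_2 = 6 − 5 − 0 = 1; torsion from ∂_3 factors > 1: none. So H_2 = Z.

H_0 = Z,  H_1 = 0,  H_2 = Z.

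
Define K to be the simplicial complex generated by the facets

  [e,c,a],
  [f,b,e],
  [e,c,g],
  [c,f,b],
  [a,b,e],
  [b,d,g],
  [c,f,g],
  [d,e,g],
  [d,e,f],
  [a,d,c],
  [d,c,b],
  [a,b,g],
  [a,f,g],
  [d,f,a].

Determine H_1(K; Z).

H_1 = Z^2.

Fix the vertex order a < b < c < d < e < f < g and write every simplex with vertices in increasing order. Then dim K = 2 and the simplices of K are:

  0-simplices (7): a, b, c, d, e, f, g
  1-simplices (21): ab, ac, ad, ae, af, ag, bc, bd, be, bf, bg, cd, ce, cf, cg, de, df, dg, ef, eg, fg
  2-simplices (14): abe, abg, acd, ace, adf, afg, bcd, bcf, bdg, bef, ceg, cfg, def, deg

so the chain groups are C_0 ≅ Z^7, C_1 ≅ Z^21, C_2 ≅ Z^14.

The boundary map ∂_1: C_1 → C_0 sends each edge [p,q] (with p < q) to q − p. For instance
  ∂ac = c − a.
The 7×21 boundary matrix has rank 6 and Smith normal form diag(1,1,1,1,1,1).

Boundary ∂_2: C_2 → C_1 maps a triangle to the signed sum of its edges. For instance
  ∂deg = eg − dg + de,
  ∂bef = ef − bf + be.
The 21×14 boundary matrix has rank 13 and Smith normal form diag(1,1,1,1,1,1,1,1,1,1,1,1,1).

Now H_k = ker ∂_k / im ∂_{k+1}, so:

  H_1: rank ker ∂_1 − rank ∂_2 = (21 − 6) − 13 = 2, and the invariant factors of ∂_2 are all 1, so H_1 ≅ Z^2.

(K is a triangulation of the torus T^2.)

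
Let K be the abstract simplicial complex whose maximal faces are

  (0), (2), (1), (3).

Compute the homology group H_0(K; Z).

Order the vertices as 0 < 1 < 2 < 3. Listing each simplex with vertices in this order, K has dimension 0 with simplices:

  0-simplices (4): [0], [1], [2], [3]

so the chain groups are C_0 ≅ Z^4.

From H_k ≅ ker(∂_k) / im(∂_{k+1}) we obtain:

  H_0: rank C_0 − rank ∂_1 = 4 − 0 = 4, and there is no ∂_1, so H_0 = Z^4.

H_0 = Z^4.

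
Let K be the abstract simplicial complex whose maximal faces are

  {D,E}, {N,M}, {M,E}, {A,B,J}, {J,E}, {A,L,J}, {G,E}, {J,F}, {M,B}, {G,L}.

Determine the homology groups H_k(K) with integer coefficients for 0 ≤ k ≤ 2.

H_0 = Z,  H_1 = Z^2,  H_2 = 0.

K has 10 vertices, 13 edges, 2 triangles.
rank ∂_0 = 0, rank ∂_1 = 9 ⇒ b_0 = 10 − 0 − 9 = 1; all invariant factors of ∂_1 are 1 so no torsion. So H_0 ≅ Z.
rank ∂_1 = 9, rank ∂_2 = 2 ⇒ b_1 = 13 − 9 − 2 = 2; all invariant factors of ∂_2 are 1 so no torsion. So H_1 ≅ Z^2.
rank ∂_2 = 2, rank ∂_3 = 0 ⇒ b_2 = 2 − 2 − 0 = 0. So H_2 ≅ 0.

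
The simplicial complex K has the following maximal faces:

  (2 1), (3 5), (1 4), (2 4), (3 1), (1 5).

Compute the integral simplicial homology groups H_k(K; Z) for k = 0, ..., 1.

We work with the vertex ordering 1 < 2 < 3 < 4 < 5. The simplices of K, each written with vertices in increasing order, are:

  0-simplices (5): [1], [2], [3], [4], [5]
  1-simplices (6): [1,2], [1,3], [1,4], [1,5], [2,4], [3,5]

so the chain groups are C_0 ≅ Z^5, C_1 ≅ Z^6.

Boundary ∂_1: C_1 → C_0 is given by ∂[p,q] = [q] − [p]. For instance
  ∂[1,2] = [2] − [1].
The resulting 5×6 matrix has rank 4, and its Smith normal form has invariant factors (1,1,1,1).

Reading off H_k = ker ∂_k / im ∂_{k+1}:

  H_0: rank C_0 − rank ∂_1 = 5 − 4 = 1, and the invariant factors of ∂_1 are all 1, so H_0 ≅ Z.
  H_1: rank ker ∂_1 − rank ∂_2 = (6 − 4) − 0 = 2, and there is no ∂_2, so H_1 ≅ Z^2.

H_0 ≅ Z,  H_1 ≅ Z^2.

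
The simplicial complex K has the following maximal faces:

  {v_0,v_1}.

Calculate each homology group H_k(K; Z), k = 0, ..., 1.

H_0 = Z,  H_1 = 0.

We work with the vertex ordering v_0 < v_1. The simplices of K, each written with vertices in increasing order, are:

  0-simplices (2): [v_0], [v_1]
  1-simplices (1): [v_0,v_1]

so the chain groups are C_0 ≅ Z^2, C_1 ≅ Z^1.

Boundary ∂_1: C_1 → C_0 is given by ∂[p,q] = [q] − [p]. For instance
  ∂[v_0,v_1] = [v_1] − [v_0].
The resulting 2×1 matrix has rank 1, and its Smith normal form has invariant factors (1).

Now H_k = ker ∂_k / im ∂_{k+1}, so:

  H_0: rank C_0 − rank ∂_1 = 2 − 1 = 1, and the invariant factors of ∂_1 are all 1, so H_0 ≅ Z.
  H_1: rank ker ∂_1 − rank ∂_2 = (1 − 1) − 0 = 0, and there is no ∂_2, so H_1 ≅ 0.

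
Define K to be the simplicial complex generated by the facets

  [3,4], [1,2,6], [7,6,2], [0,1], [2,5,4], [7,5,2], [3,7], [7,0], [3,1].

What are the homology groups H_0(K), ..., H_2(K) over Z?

H_0 = Z,  H_1 = Z^3,  H_2 = 0.

We work with the vertex ordering 0 < 1 < 2 < 3 < 4 < 5 < 6 < 7. The simplices of K, each written with vertices in increasing order, are:

  0-simplices (8): [0], [1], [2], [3], [4], [5], [6], [7]
  1-simplices (14): [0,1], [0,7], [1,2], [1,3], [1,6], [2,4], [2,5], [2,6], [2,7], [3,4], [3,7], [4,5], [5,7], [6,7]
  2-simplices (4): [1,2,6], [2,4,5], [2,5,7], [2,6,7]

so the chain groups are C_0 ≅ Z^8, C_1 ≅ Z^14, C_2 ≅ Z^4.

∂_1: C_1 → C_0 sends each edge [p,q] (with p < q) to q − p.
The resulting 8×14 matrix has rank 7, and its Smith normal form has invariant factors (1,1,1,1,1,1,1).

∂_2: C_2 → C_1 acts by ∂[p,q,r] = [q,r] − [p,r] + [p,q]. For instance
  ∂[2,4,5] = [4,5] − [2,5] + [2,4],
  ∂[2,6,7] = [6,7] − [2,7] + [2,6].
The resulting 14×4 matrix has rank 4, and its Smith normal form has invariant factors (1,1,1,1).

From H_k ≅ ker(∂_k) / im(∂_{k+1}) we obtain:

  H_0: rank C_0 − rank ∂_1 = 8 − 7 = 1, and the invariant factors of ∂_1 are all 1, so H_0 ≅ Z.
  H_1: rank ker ∂_1 − rank ∂_2 = (14 − 7) − 4 = 3, and the invariant factors of ∂_2 are all 1, so H_1 ≅ Z^3.
  H_2: rank ker ∂_2 − rank ∂_3 = (4 − 4) − 0 = 0, and there is no ∂_3, so H_2 ≅ 0.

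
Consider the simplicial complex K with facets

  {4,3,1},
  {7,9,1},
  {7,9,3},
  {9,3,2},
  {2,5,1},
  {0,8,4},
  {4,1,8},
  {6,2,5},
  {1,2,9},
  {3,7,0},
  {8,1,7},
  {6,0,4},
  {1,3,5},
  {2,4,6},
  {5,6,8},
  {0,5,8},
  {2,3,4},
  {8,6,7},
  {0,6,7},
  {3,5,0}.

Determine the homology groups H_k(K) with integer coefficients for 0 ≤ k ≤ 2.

H_0 = Z,  H_1 = Z ⊕ Z/2,  H_2 = 0.

Order the vertices as 0 < 1 < 2 < 3 < 4 < 5 < 6 < 7 < 8 < 9. Listing each simplex with vertices in this order, K has dimension 2 with simplices:

  0-simplices (10): [0], [1], [2], [3], [4], [5], [6], [7], [8], [9]
  1-simplices (30): (30 of them)
  2-simplices (20): (20 of them)

giving chain groups C_0 ≅ Z^10, C_1 ≅ Z^30, C_2 ≅ Z^20.

The boundary map ∂_1: C_1 → C_0 sends each edge [p,q] (with p < q) to q − p. For instance
  ∂[2,6] = [6] − [2].
The resulting 10×30 matrix has rank 9, and its Smith normal form has invariant factors (1,1,1,1,1,1,1,1,1).

The boundary map ∂_2: C_2 → C_1 sends each 2-simplex [p,q,r] to [q,r] − [p,r] + [p,q]. For instance
  ∂[1,3,5] = [3,5] − [1,5] + [1,3],
  ∂[1,4,8] = [4,8] − [1,8] + [1,4].
This gives a 30×20 integer matrix of rank 20; reducing to Smith normal form yields diagonal entries (1,1,1,1,1,1,1,1,1,1,1,1,1,1,1,1,1,1,1,2).

Computing H_k = (kernel of ∂_k) / (image of ∂_{k+1}):

  H_0: rank C_0 − rank ∂_1 = 10 − 9 = 1, and the invariant factors of ∂_1 are all 1, so H_0 ≅ Z.
  H_1: rank ker ∂_1 − rank ∂_2 = (30 − 9) − 20 = 1, and ∂_2 has invariant factor 2 > 1, so H_1 ≅ Z ⊕ Z/2.
  H_2: rank ker ∂_2 − rank ∂_3 = (20 − 20) − 0 = 0, and there is no ∂_3, so H_2 ≅ 0.

As a check, the Euler characteristic is 10 − 30 + 20 = 0, which agrees with 1 − 1 + 0 = 0.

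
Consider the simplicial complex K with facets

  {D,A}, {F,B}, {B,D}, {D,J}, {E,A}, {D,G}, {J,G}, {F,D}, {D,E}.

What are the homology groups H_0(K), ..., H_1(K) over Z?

Take the total order A < B < D < E < F < G < J on the vertex set. Then K (dimension 1) consists of the simplices:

  0-simplices (7): A, B, D, E, F, G, J
  1-simplices (9): AD, AE, BD, BF, DE, DF, DG, DJ, GJ

Hence C_0 ≅ Z^7, C_1 ≅ Z^9.

Boundary ∂_1: C_1 → C_0 is given by ∂[p,q] = [q] − [p]. For instance
  ∂DJ = J − D.
This gives a 7×9 integer matrix of rank 6; reducing to Smith normal form yields diagonal entries (1,1,1,1,1,1).

Now H_k = ker ∂_k / im ∂_{k+1}, so:

  H_0: rank C_0 − rank ∂_1 = 7 − 6 = 1, and the invariant factors of ∂_1 are all 1, so H_0 = Z.
  H_1: rank ker ∂_1 − rank ∂_2 = (9 − 6) − 0 = 3, and there is no ∂_2, so H_1 = Z^3.

As a check, the Euler characteristic is 7 − 9 = -2, which agrees with 1 − 3 = -2.

H_0 = Z,  H_1 = Z^3.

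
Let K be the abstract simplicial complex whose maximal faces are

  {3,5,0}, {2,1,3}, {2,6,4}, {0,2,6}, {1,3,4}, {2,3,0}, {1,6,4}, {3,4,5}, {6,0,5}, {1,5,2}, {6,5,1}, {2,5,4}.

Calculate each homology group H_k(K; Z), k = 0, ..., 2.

H_0 = Z,  H_1 = Z/2Z,  H_2 = 0.

Order the vertices as 0 < 1 < 2 < 3 < 4 < 5 < 6. Listing each simplex with vertices in this order, K has dimension 2 with simplices:

  0-simplices (7): [0], [1], [2], [3], [4], [5], [6]
  1-simplices (18): [0,2], [0,3], [0,5], [0,6], [1,2], [1,3], [1,4], [1,5], [1,6], [2,3], [2,4], [2,5], [2,6], [3,4], [3,5], [4,5], [4,6], [5,6]
  2-simplices (12): [0,2,3], [0,2,6], [0,3,5], [0,5,6], [1,2,3], [1,2,5], [1,3,4], [1,4,6], [1,5,6], [2,4,5], [2,4,6], [3,4,5]

giving chain groups C_0 ≅ Z^7, C_1 ≅ Z^18, C_2 ≅ Z^12.

The boundary map ∂_1: C_1 → C_0 is given by ∂[p,q] = [q] − [p].
As a 7×18 matrix over Z this has rank 6, with invariant factors (1,1,1,1,1,1).

The boundary map ∂_2: C_2 → C_1 maps a triangle to the signed sum of its edges. For instance
  ∂[0,5,6] = [5,6] − [0,6] + [0,5],
  ∂[2,4,5] = [4,5] − [2,5] + [2,4].
As a 18×12 matrix over Z this has rank 12, with invariant factors (1,1,1,1,1,1,1,1,1,1,1,2).

Reading off H_k = ker ∂_k / im ∂_{k+1}:

  H_0: rank C_0 − rank ∂_1 = 7 − 6 = 1, and the invariant factors of ∂_1 are all 1, so H_0 ≅ Z.
  H_1: rank ker ∂_1 − rank ∂_2 = (18 − 6) − 12 = 0, and ∂_2 has invariant factor 2 > 1, so H_1 ≅ Z/2Z.
  H_2: rank ker ∂_2 − rank ∂_3 = (12 − 12) − 0 = 0, and there is no ∂_3, so H_2 ≅ 0.

As a check, the Euler characteristic is 7 − 18 + 12 = 1, which agrees with 1 − 0 + 0 = 1.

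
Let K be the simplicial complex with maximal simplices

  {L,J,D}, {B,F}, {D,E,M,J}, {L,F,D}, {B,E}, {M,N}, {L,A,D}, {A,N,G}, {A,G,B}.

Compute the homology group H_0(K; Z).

H_0 ≅ Z.

Fix the vertex order A < B < D < E < F < G < J < L < M < N and write every simplex with vertices in increasing order. Then dim K = 3 and the simplices of K are:

  0-simplices (10): A, B, D, E, F, G, J, L, M, N
  1-simplices (20): AB, AD, AG, AL, AN, BE, BF, BG, DE, DF, DJ, DL, DM, EJ, EM, FL, GN, JL, JM, MN
  2-simplices (9): ABG, ADL, AGN, DEJ, DEM, DFL, DJL, DJM, EJM
  3-simplices (1): DEJM

Hence C_0 ≅ Z^10, C_1 ≅ Z^20, C_2 ≅ Z^9, C_3 ≅ Z^1.

The boundary map ∂_1: C_1 → C_0 sends each edge [p,q] (with p < q) to q − p. For instance
  ∂EJ = J − E.
As a 10×20 matrix over Z this has rank 9, with invariant factors (1,1,1,1,1,1,1,1,1).

The boundary map ∂_2: C_2 → C_1 sends each 2-simplex [p,q,r] to [q,r] − [p,r] + [p,q]. For instance
  ∂DJM = JM − DM + DJ,
  ∂EJM = JM − EM + EJ.
This gives a 20×9 integer matrix of rank 8; reducing to Smith normal form yields diagonal entries (1,1,1,1,1,1,1,1).

Boundary ∂_3: C_3 → C_2 sends each 3-simplex σ to the alternating sum Σ_i (−1)^i (σ with its i-th vertex removed). For instance
  ∂DEJM = EJM − DJM + DEM − DEJ.
As a 9×1 matrix over Z this has rank 1, with invariant factors (1).

Now H_k = ker ∂_k / im ∂_{k+1}, so:

  H_0: rank C_0 − rank ∂_1 = 10 − 9 = 1, and the invariant factors of ∂_1 are all 1, so H_0 ≅ Z.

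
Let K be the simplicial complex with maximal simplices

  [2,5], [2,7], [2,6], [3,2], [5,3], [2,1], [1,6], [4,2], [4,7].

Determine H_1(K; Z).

K has 7 vertices, 9 edges.
rank ∂_1 = 6, rank ∂_2 = 0 ⇒ b_1 = 9 − 6 − 0 = 3. So H_1 ≅ Z^3.

H_1 ≅ Z^3.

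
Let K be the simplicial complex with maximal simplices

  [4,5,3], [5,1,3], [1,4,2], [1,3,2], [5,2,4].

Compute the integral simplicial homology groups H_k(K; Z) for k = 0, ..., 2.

Fix the vertex order 1 < 2 < 3 < 4 < 5 and write every simplex with vertices in increasing order. Then dim K = 2 and the simplices of K are:

  0-simplices (5): [1], [2], [3], [4], [5]
  1-simplices (10): [1,2], [1,3], [1,4], [1,5], [2,3], [2,4], [2,5], [3,4], [3,5], [4,5]
  2-simplices (5): [1,2,3], [1,2,4], [1,3,5], [2,4,5], [3,4,5]

Hence C_0 ≅ Z^5, C_1 ≅ Z^10, C_2 ≅ Z^5.

∂_1: C_1 → C_0 maps an edge to its endpoints' difference, ∂[p,q] = q − p.
As a 5×10 matrix over Z this has rank 4, with invariant factors (1,1,1,1).

∂_2: C_2 → C_1 sends each 2-simplex [p,q,r] to [q,r] − [p,r] + [p,q]. For instance
  ∂[1,2,4] = [2,4] − [1,4] + [1,2],
  ∂[1,2,3] = [2,3] − [1,3] + [1,2].
As a 10×5 matrix over Z this has rank 5, with invariant factors (1,1,1,1,1).

Computing H_k = (kernel of ∂_k) / (image of ∂_{k+1}):

  H_0: rank C_0 − rank ∂_1 = 5 − 4 = 1, and the invariant factors of ∂_1 are all 1, so H_0 = Z.
  H_1: rank ker ∂_1 − rank ∂_2 = (10 − 4) − 5 = 1, and the invariant factors of ∂_2 are all 1, so H_1 = Z.
  H_2: rank ker ∂_2 − rank ∂_3 = (5 − 5) − 0 = 0, and there is no ∂_3, so H_2 = 0.

(K is a triangulation of the Möbius band.)

H_0 ≅ Z,  H_1 ≅ Z,  H_2 = 0.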